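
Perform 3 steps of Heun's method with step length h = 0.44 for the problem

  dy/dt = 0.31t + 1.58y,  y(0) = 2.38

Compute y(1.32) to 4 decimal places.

Heun: k1 = f(t_n, y_n); k2 = f(t_n + h, y_n + h·k1); y_{n+1} = y_n + (h/2)·(k1 + k2).
t=0.000000, y=2.380000:
  k1 = f(0.000000, 2.380000) = 3.760400
  k2 = f(0.440000, 4.034576) = 6.511030
  y ← 2.380000 + (0.44/2)·(3.760400 + 6.511030) = 4.639715
t=0.440000, y=4.639715:
  k1 = f(0.440000, 4.639715) = 7.467149
  k2 = f(0.880000, 7.925260) = 12.794711
  y ← 4.639715 + (0.44/2)·(7.467149 + 12.794711) = 9.097324
t=0.880000, y=9.097324:
  k1 = f(0.880000, 9.097324) = 14.646572
  k2 = f(1.320000, 15.541815) = 24.965268
  y ← 9.097324 + (0.44/2)·(14.646572 + 24.965268) = 17.811929
y(1.32) ≈ 17.8119

17.8119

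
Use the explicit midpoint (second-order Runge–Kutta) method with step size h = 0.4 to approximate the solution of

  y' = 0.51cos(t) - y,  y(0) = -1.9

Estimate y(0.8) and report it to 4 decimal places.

Midpoint: k1 = f(t_n, y_n); k2 = f(t_n + h/2, y_n + (h/2)·k1); y_{n+1} = y_n + h·k2.
t=0.000000, y=-1.900000:
  k1 = f(0.000000, -1.900000) = 2.410000
  k2 = f(0.200000, -1.418000) = 1.917834
  y ← -1.900000 + 0.4·1.917834 = -1.132866
t=0.400000, y=-1.132866:
  k1 = f(0.400000, -1.132866) = 1.602608
  k2 = f(0.600000, -0.812345) = 1.233266
  y ← -1.132866 + 0.4·1.233266 = -0.639560
y(0.8) ≈ -0.6396

-0.6396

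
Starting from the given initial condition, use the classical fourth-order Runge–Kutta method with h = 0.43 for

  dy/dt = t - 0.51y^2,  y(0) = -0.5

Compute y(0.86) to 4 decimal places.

-0.2137

RK4: k1 = f(t_n, y_n); k2 = f(t_n + h/2, y_n + (h/2)·k1); k3 = f(t_n + h/2, y_n + (h/2)·k2); k4 = f(t_n + h, y_n + h·k3); y_{n+1} = y_n + (h/6)·(k1 + 2k2 + 2k3 + k4).
t=0.000000, y=-0.500000:
  k1 = f(0.000000, -0.500000) = -0.127500
  k2 = f(0.215000, -0.527412) = 0.073136
  k3 = f(0.215000, -0.484276) = 0.095393
  k4 = f(0.430000, -0.458981) = 0.322562
  y ← -0.500000 + (0.43/6)·(k1 + 2k2 + 2k3 + k4) = -0.461865
t=0.430000, y=-0.461865:
  k1 = f(0.430000, -0.461865) = 0.321207
  k2 = f(0.645000, -0.392805) = 0.566309
  k3 = f(0.645000, -0.340108) = 0.586006
  k4 = f(0.860000, -0.209882) = 0.837534
  y ← -0.461865 + (0.43/6)·(k1 + 2k2 + 2k3 + k4) = -0.213656
y(0.86) ≈ -0.2137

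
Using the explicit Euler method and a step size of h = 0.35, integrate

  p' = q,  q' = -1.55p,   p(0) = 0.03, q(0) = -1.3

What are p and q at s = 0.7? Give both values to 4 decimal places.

-0.8857, -1.0857

Euler on (p,q): p_{n+1} = p_n + h·p', q_{n+1} = q_n + h·q'.
0.000000: (0.030000, -1.300000); f=(-1.300000, -0.046500) → (-0.425000, -1.316275)
0.350000: (-0.425000, -1.316275); f=(-1.316275, 0.658750) → (-0.885696, -1.085713)
(p(0.7), q(0.7)) ≈ (-0.8857, -1.0857)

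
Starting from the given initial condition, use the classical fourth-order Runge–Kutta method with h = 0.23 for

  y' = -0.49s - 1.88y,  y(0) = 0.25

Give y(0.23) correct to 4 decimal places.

0.1510

RK4: k1 = f(s_n, y_n); k2 = f(s_n + h/2, y_n + (h/2)·k1); k3 = f(s_n + h/2, y_n + (h/2)·k2); k4 = f(s_n + h, y_n + h·k3); y_{n+1} = y_n + (h/6)·(k1 + 2k2 + 2k3 + k4).
s=0.000000, y=0.250000:
  k1 = f(0.000000, 0.250000) = -0.470000
  k2 = f(0.115000, 0.195950) = -0.424736
  k3 = f(0.115000, 0.201155) = -0.434522
  k4 = f(0.230000, 0.150060) = -0.394813
  y ← 0.250000 + (0.23/6)·(k1 + 2k2 + 2k3 + k4) = 0.150972
y(0.23) ≈ 0.1510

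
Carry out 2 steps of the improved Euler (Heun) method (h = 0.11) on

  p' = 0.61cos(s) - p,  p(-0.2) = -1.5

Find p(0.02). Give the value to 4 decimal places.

Heun: k1 = f(s_n, p_n); k2 = f(s_n + h, p_n + h·k1); p_{n+1} = p_n + (h/2)·(k1 + k2).
s=-0.200000, p=-1.500000:
  k1 = f(-0.200000, -1.500000) = 2.097841
  k2 = f(-0.090000, -1.269238) = 1.876769
  p ← -1.500000 + (0.11/2)·(2.097841 + 1.876769) = -1.281396
s=-0.090000, p=-1.281396:
  k1 = f(-0.090000, -1.281396) = 1.888928
  k2 = f(0.020000, -1.073614) = 1.683492
  p ← -1.281396 + (0.11/2)·(1.888928 + 1.683492) = -1.084913
p(0.02) ≈ -1.0849

-1.0849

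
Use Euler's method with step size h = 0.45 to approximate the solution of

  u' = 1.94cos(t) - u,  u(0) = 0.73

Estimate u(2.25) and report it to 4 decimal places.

0.3184

Euler: u_{n+1} = u_n + h·f(t_n, u_n).
t=0.000000, u=0.730000: f=1.210000 → u ← 0.730000 + 0.45·1.210000 = 1.274500
t=0.450000, u=1.274500: f=0.472367 → u ← 1.274500 + 0.45·0.472367 = 1.487065
t=0.900000, u=1.487065: f=-0.281142 → u ← 1.487065 + 0.45·(-0.281142) = 1.360551
t=1.350000, u=1.360551: f=-0.935678 → u ← 1.360551 + 0.45·(-0.935678) = 0.939496
t=1.800000, u=0.939496: f=-1.380268 → u ← 0.939496 + 0.45·(-1.380268) = 0.318375
u(2.25) ≈ 0.3184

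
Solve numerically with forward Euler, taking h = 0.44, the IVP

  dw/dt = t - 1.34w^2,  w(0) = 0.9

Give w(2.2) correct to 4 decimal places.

Euler: w_{n+1} = w_n + h·f(t_n, w_n).
t=0.000000, w=0.900000: f=-1.085400 → w ← 0.900000 + 0.44·(-1.085400) = 0.422424
t=0.440000, w=0.422424: f=0.200888 → w ← 0.422424 + 0.44·0.200888 = 0.510815
t=0.880000, w=0.510815: f=0.530352 → w ← 0.510815 + 0.44·0.530352 = 0.744169
t=1.320000, w=0.744169: f=0.577924 → w ← 0.744169 + 0.44·0.577924 = 0.998456
t=1.760000, w=0.998456: f=0.424135 → w ← 0.998456 + 0.44·0.424135 = 1.185075
w(2.2) ≈ 1.1851

1.1851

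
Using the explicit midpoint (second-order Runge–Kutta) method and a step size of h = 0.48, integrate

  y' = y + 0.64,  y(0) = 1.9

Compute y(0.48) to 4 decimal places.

Midpoint: k1 = f(s_n, y_n); k2 = f(s_n + h/2, y_n + (h/2)·k1); y_{n+1} = y_n + h·k2.
s=0.000000, y=1.900000:
  k1 = f(0.000000, 1.900000) = 2.540000
  k2 = f(0.240000, 2.509600) = 3.149600
  y ← 1.900000 + 0.48·3.149600 = 3.411808
y(0.48) ≈ 3.4118

3.4118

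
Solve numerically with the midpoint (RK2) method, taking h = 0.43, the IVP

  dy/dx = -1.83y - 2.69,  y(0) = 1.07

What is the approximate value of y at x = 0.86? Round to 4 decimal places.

-0.7760

Midpoint: k1 = f(x_n, y_n); k2 = f(x_n + h/2, y_n + (h/2)·k1); y_{n+1} = y_n + h·k2.
x=0.000000, y=1.070000:
  k1 = f(0.000000, 1.070000) = -4.648100
  k2 = f(0.215000, 0.070658) = -2.819305
  y ← 1.070000 + 0.43·(-2.819305) = -0.142301
x=0.430000, y=-0.142301:
  k1 = f(0.430000, -0.142301) = -2.429589
  k2 = f(0.645000, -0.664663) = -1.473667
  y ← -0.142301 + 0.43·(-1.473667) = -0.775978
y(0.86) ≈ -0.7760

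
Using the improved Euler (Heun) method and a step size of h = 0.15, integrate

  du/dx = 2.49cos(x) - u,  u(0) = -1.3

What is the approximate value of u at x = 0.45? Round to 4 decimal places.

0.0329

Heun: k1 = f(x_n, u_n); k2 = f(x_n + h, u_n + h·k1); u_{n+1} = u_n + (h/2)·(k1 + k2).
x=0.000000, u=-1.300000:
  k1 = f(0.000000, -1.300000) = 3.790000
  k2 = f(0.150000, -0.731500) = 3.193540
  u ← -1.300000 + (0.15/2)·(3.790000 + 3.193540) = -0.776235
x=0.150000, u=-0.776235:
  k1 = f(0.150000, -0.776235) = 3.238274
  k2 = f(0.300000, -0.290493) = 2.669281
  u ← -0.776235 + (0.15/2)·(3.238274 + 2.669281) = -0.333168
x=0.300000, u=-0.333168:
  k1 = f(0.300000, -0.333168) = 2.711956
  k2 = f(0.450000, 0.073626) = 2.168488
  u ← -0.333168 + (0.15/2)·(2.711956 + 2.168488) = 0.032865
u(0.45) ≈ 0.0329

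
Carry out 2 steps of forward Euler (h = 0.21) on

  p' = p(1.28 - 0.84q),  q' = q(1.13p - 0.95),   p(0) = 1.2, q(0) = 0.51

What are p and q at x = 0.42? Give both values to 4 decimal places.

Euler on (p,q): p_{n+1} = p_n + h·p', q_{n+1} = q_n + h·q'.
0.000000: (1.200000, 0.510000); f=(1.021920, 0.207060) → (1.414603, 0.553483)
0.210000: (1.414603, 0.553483); f=(1.153007, 0.358934) → (1.656735, 0.628859)
(p(0.42), q(0.42)) ≈ (1.6567, 0.6289)

1.6567, 0.6289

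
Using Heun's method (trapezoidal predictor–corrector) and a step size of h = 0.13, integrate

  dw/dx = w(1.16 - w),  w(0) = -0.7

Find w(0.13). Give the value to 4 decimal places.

-0.8993

Heun: k1 = f(x_n, w_n); k2 = f(x_n + h, w_n + h·k1); w_{n+1} = w_n + (h/2)·(k1 + k2).
x=0.000000, w=-0.700000:
  k1 = f(0.000000, -0.700000) = -1.302000
  k2 = f(0.130000, -0.869260) = -1.763955
  w ← -0.700000 + (0.13/2)·(-1.302000 + (-1.763955)) = -0.899287
w(0.13) ≈ -0.8993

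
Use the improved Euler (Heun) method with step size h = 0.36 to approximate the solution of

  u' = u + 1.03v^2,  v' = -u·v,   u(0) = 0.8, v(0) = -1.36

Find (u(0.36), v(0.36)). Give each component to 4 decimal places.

1.7800, -0.8550

Heun on (u,v): k1 = f(t_n, state_n); k2 = f(t_n + h, state_n + h·k1); state_{n+1} = state_n + (h/2)·(k1 + k2).
0.000000: (0.800000, -1.360000)
  k1 = (2.705088, 1.088000)
  predictor → (1.773832, -0.968320)
  k2 = (2.739605, 1.717637)
  → (1.780045, -0.854985)
(u(0.36), v(0.36)) ≈ (1.7800, -0.8550)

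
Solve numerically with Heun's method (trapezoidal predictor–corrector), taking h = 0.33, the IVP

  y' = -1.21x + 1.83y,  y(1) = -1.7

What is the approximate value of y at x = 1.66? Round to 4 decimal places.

-7.2278

Heun: k1 = f(x_n, y_n); k2 = f(x_n + h, y_n + h·k1); y_{n+1} = y_n + (h/2)·(k1 + k2).
x=1.000000, y=-1.700000:
  k1 = f(1.000000, -1.700000) = -4.321000
  k2 = f(1.330000, -3.125930) = -7.329752
  y ← -1.700000 + (0.33/2)·(-4.321000 + (-7.329752)) = -3.622374
x=1.330000, y=-3.622374:
  k1 = f(1.330000, -3.622374) = -8.238245
  k2 = f(1.660000, -6.340995) = -13.612620
  y ← -3.622374 + (0.33/2)·(-8.238245 + (-13.612620)) = -7.227767
y(1.66) ≈ -7.2278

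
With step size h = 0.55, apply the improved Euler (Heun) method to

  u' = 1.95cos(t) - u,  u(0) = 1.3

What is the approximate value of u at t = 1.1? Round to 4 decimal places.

1.3389

Heun: k1 = f(t_n, u_n); k2 = f(t_n + h, u_n + h·k1); u_{n+1} = u_n + (h/2)·(k1 + k2).
t=0.000000, u=1.300000:
  k1 = f(0.000000, 1.300000) = 0.650000
  k2 = f(0.550000, 1.657500) = 0.004923
  u ← 1.300000 + (0.55/2)·(0.650000 + 0.004923) = 1.480104
t=0.550000, u=1.480104:
  k1 = f(0.550000, 1.480104) = 0.182319
  k2 = f(1.100000, 1.580379) = -0.695867
  u ← 1.480104 + (0.55/2)·(0.182319 + (-0.695867)) = 1.338878
u(1.1) ≈ 1.3389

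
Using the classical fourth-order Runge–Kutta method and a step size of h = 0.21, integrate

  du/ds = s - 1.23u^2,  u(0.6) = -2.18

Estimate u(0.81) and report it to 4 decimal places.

-4.5478

RK4: k1 = f(s_n, u_n); k2 = f(s_n + h/2, u_n + (h/2)·k1); k3 = f(s_n + h/2, u_n + (h/2)·k2); k4 = f(s_n + h, u_n + h·k3); u_{n+1} = u_n + (h/6)·(k1 + 2k2 + 2k3 + k4).
s=0.600000, u=-2.180000:
  k1 = f(0.600000, -2.180000) = -5.245452
  k2 = f(0.705000, -2.730772) = -8.467255
  k3 = f(0.705000, -3.069062) = -10.880543
  k4 = f(0.810000, -4.464914) = -23.710612
  u ← -2.180000 + (0.21/6)·(k1 + 2k2 + 2k3 + k4) = -4.547808
u(0.81) ≈ -4.5478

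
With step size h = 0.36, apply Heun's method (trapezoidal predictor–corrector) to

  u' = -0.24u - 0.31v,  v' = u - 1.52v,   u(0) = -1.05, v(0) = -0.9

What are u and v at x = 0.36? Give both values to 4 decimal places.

-0.8735, -0.7824

Heun on (u,v): k1 = f(x_n, state_n); k2 = f(x_n + h, state_n + h·k1); state_{n+1} = state_n + (h/2)·(k1 + k2).
0.000000: (-1.050000, -0.900000)
  k1 = (0.531000, 0.318000)
  predictor → (-0.858840, -0.785520)
  k2 = (0.449633, 0.335150)
  → (-0.873486, -0.782433)
(u(0.36), v(0.36)) ≈ (-0.8735, -0.7824)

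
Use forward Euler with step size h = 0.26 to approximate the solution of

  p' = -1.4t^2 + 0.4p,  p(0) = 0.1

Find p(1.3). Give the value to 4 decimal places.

-0.6273

Euler: p_{n+1} = p_n + h·f(t_n, p_n).
t=0.000000, p=0.100000: f=0.040000 → p ← 0.100000 + 0.26·0.040000 = 0.110400
t=0.260000, p=0.110400: f=-0.050480 → p ← 0.110400 + 0.26·(-0.050480) = 0.097275
t=0.520000, p=0.097275: f=-0.339650 → p ← 0.097275 + 0.26·(-0.339650) = 0.008966
t=0.780000, p=0.008966: f=-0.848174 → p ← 0.008966 + 0.26·(-0.848174) = -0.211559
t=1.040000, p=-0.211559: f=-1.598864 → p ← -0.211559 + 0.26·(-1.598864) = -0.627263
p(1.3) ≈ -0.6273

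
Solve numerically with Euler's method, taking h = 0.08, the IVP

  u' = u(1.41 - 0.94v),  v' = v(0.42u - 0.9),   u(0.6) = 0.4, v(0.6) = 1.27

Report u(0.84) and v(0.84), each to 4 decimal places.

Euler on (u,v): u_{n+1} = u_n + h·u', v_{n+1} = v_n + h·v'.
0.600000: (0.400000, 1.270000); f=(0.086480, -0.929640) → (0.406918, 1.195629)
0.680000: (0.406918, 1.195629); f=(0.116423, -0.871726) → (0.416232, 1.125891)
0.760000: (0.416232, 1.125891); f=(0.146373, -0.816476) → (0.427942, 1.060573)
(u(0.84), v(0.84)) ≈ (0.4279, 1.0606)

0.4279, 1.0606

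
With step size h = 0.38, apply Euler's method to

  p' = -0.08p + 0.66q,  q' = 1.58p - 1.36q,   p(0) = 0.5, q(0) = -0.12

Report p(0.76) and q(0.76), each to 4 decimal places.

Euler on (p,q): p_{n+1} = p_n + h·p', q_{n+1} = q_n + h·q'.
0.000000: (0.500000, -0.120000); f=(-0.119200, 0.953200) → (0.454704, 0.242216)
0.380000: (0.454704, 0.242216); f=(0.123486, 0.389019) → (0.501629, 0.390043)
(p(0.76), q(0.76)) ≈ (0.5016, 0.3900)

0.5016, 0.3900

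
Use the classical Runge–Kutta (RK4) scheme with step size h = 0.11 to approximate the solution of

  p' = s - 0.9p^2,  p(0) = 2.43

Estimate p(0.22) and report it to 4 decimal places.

1.6600

RK4: k1 = f(s_n, p_n); k2 = f(s_n + h/2, p_n + (h/2)·k1); k3 = f(s_n + h/2, p_n + (h/2)·k2); k4 = f(s_n + h, p_n + h·k3); p_{n+1} = p_n + (h/6)·(k1 + 2k2 + 2k3 + k4).
s=0.000000, p=2.430000:
  k1 = f(0.000000, 2.430000) = -5.314410
  k2 = f(0.055000, 2.137707) = -4.057814
  k3 = f(0.055000, 2.206820) = -4.328050
  k4 = f(0.110000, 1.953914) = -3.326004
  p ← 2.430000 + (0.11/6)·(k1 + 2k2 + 2k3 + k4) = 1.964111
s=0.110000, p=1.964111:
  k1 = f(0.110000, 1.964111) = -3.361958
  k2 = f(0.165000, 1.779203) = -2.684007
  k3 = f(0.165000, 1.816490) = -2.804673
  k4 = f(0.220000, 1.655597) = -2.246900
  p ← 1.964111 + (0.11/6)·(k1 + 2k2 + 2k3 + k4) = 1.660030
p(0.22) ≈ 1.6600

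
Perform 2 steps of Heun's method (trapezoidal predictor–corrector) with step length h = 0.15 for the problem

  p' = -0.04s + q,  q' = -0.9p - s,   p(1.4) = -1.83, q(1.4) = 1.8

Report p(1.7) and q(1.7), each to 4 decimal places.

Heun on (p,q): k1 = f(s_n, state_n); k2 = f(s_n + h, state_n + h·k1); state_{n+1} = state_n + (h/2)·(k1 + k2).
1.400000: (-1.830000, 1.800000)
  k1 = (1.744000, 0.247000)
  predictor → (-1.568400, 1.837050)
  k2 = (1.775050, -0.138440)
  → (-1.566071, 1.808142)
1.550000: (-1.566071, 1.808142)
  k1 = (1.746142, -0.140536)
  predictor → (-1.304150, 1.787062)
  k2 = (1.719062, -0.526265)
  → (-1.306181, 1.758132)
(p(1.7), q(1.7)) ≈ (-1.3062, 1.7581)

-1.3062, 1.7581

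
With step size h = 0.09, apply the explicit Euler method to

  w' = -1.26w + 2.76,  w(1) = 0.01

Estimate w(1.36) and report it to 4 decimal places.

0.8432

Euler: w_{n+1} = w_n + h·f(t_n, w_n).
t=1.000000, w=0.010000: f=2.747400 → w ← 0.010000 + 0.09·2.747400 = 0.257266
t=1.090000, w=0.257266: f=2.435845 → w ← 0.257266 + 0.09·2.435845 = 0.476492
t=1.180000, w=0.476492: f=2.159620 → w ← 0.476492 + 0.09·2.159620 = 0.670858
t=1.270000, w=0.670858: f=1.914719 → w ← 0.670858 + 0.09·1.914719 = 0.843183
w(1.36) ≈ 0.8432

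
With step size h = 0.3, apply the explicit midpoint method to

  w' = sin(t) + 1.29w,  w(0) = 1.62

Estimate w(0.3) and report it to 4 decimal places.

2.4131

Midpoint: k1 = f(t_n, w_n); k2 = f(t_n + h/2, w_n + (h/2)·k1); w_{n+1} = w_n + h·k2.
t=0.000000, w=1.620000:
  k1 = f(0.000000, 1.620000) = 2.089800
  k2 = f(0.150000, 1.933470) = 2.643614
  w ← 1.620000 + 0.3·2.643614 = 2.413084
w(0.3) ≈ 2.4131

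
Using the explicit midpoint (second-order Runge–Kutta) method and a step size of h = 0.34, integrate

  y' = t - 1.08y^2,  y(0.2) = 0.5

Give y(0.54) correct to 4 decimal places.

Midpoint: k1 = f(t_n, y_n); k2 = f(t_n + h/2, y_n + (h/2)·k1); y_{n+1} = y_n + h·k2.
t=0.200000, y=0.500000:
  k1 = f(0.200000, 0.500000) = -0.070000
  k2 = f(0.370000, 0.488100) = 0.112699
  y ← 0.500000 + 0.34·0.112699 = 0.538318
y(0.54) ≈ 0.5383

0.5383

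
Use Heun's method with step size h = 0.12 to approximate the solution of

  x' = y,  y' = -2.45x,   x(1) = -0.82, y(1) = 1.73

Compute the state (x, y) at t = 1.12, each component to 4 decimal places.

Heun on (x,y): k1 = f(t_n, state_n); k2 = f(t_n + h, state_n + h·k1); state_{n+1} = state_n + (h/2)·(k1 + k2).
1.000000: (-0.820000, 1.730000)
  k1 = (1.730000, 2.009000)
  predictor → (-0.612400, 1.971080)
  k2 = (1.971080, 1.500380)
  → (-0.597935, 1.940563)
(x(1.12), y(1.12)) ≈ (-0.5979, 1.9406)

-0.5979, 1.9406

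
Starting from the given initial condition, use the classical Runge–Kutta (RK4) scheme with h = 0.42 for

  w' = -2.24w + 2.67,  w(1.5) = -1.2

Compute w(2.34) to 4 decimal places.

0.8176

RK4: k1 = f(s_n, w_n); k2 = f(s_n + h/2, w_n + (h/2)·k1); k3 = f(s_n + h/2, w_n + (h/2)·k2); k4 = f(s_n + h, w_n + h·k3); w_{n+1} = w_n + (h/6)·(k1 + 2k2 + 2k3 + k4).
s=1.500000, w=-1.200000:
  k1 = f(1.500000, -1.200000) = 5.358000
  k2 = f(1.710000, -0.074820) = 2.837597
  k3 = f(1.710000, -0.604105) = 4.023194
  k4 = f(1.920000, 0.489742) = 1.572979
  w ← -1.200000 + (0.42/6)·(k1 + 2k2 + 2k3 + k4) = 0.245679
s=1.920000, w=0.245679:
  k1 = f(1.920000, 0.245679) = 2.119678
  k2 = f(2.130000, 0.690812) = 1.122582
  k3 = f(2.130000, 0.481421) = 1.591616
  k4 = f(2.340000, 0.914158) = 0.622286
  w ← 0.245679 + (0.42/6)·(k1 + 2k2 + 2k3 + k4) = 0.817604
w(2.34) ≈ 0.8176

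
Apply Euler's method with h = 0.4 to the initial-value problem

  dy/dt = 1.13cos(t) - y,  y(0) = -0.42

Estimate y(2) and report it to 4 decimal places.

Euler: y_{n+1} = y_n + h·f(t_n, y_n).
t=0.000000, y=-0.420000: f=1.550000 → y ← -0.420000 + 0.4·1.550000 = 0.200000
t=0.400000, y=0.200000: f=0.840799 → y ← 0.200000 + 0.4·0.840799 = 0.536320
t=0.800000, y=0.536320: f=0.250959 → y ← 0.536320 + 0.4·0.250959 = 0.636703
t=1.200000, y=0.636703: f=-0.227239 → y ← 0.636703 + 0.4·(-0.227239) = 0.545808
t=1.600000, y=0.545808: f=-0.578803 → y ← 0.545808 + 0.4·(-0.578803) = 0.314286
y(2) ≈ 0.3143

0.3143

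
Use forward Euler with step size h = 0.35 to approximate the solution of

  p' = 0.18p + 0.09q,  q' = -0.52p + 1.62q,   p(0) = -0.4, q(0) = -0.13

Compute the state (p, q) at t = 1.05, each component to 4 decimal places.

Euler on (p,q): p_{n+1} = p_n + h·p', q_{n+1} = q_n + h·q'.
0.000000: (-0.400000, -0.130000); f=(-0.083700, -0.002600) → (-0.429295, -0.130910)
0.350000: (-0.429295, -0.130910); f=(-0.089055, 0.011159) → (-0.460464, -0.127004)
0.700000: (-0.460464, -0.127004); f=(-0.094314, 0.033694) → (-0.493474, -0.115211)
(p(1.05), q(1.05)) ≈ (-0.4935, -0.1152)

-0.4935, -0.1152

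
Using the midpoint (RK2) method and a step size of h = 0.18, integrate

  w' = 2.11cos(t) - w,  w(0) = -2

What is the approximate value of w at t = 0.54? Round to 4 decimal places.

-0.3408

Midpoint: k1 = f(t_n, w_n); k2 = f(t_n + h/2, w_n + (h/2)·k1); w_{n+1} = w_n + h·k2.
t=0.000000, w=-2.000000:
  k1 = f(0.000000, -2.000000) = 4.110000
  k2 = f(0.090000, -1.630100) = 3.731560
  w ← -2.000000 + 0.18·3.731560 = -1.328319
t=0.180000, w=-1.328319:
  k1 = f(0.180000, -1.328319) = 3.404229
  k2 = f(0.270000, -1.021939) = 3.055495
  w ← -1.328319 + 0.18·3.055495 = -0.778330
t=0.360000, w=-0.778330:
  k1 = f(0.360000, -0.778330) = 2.753072
  k2 = f(0.450000, -0.530554) = 2.430497
  w ← -0.778330 + 0.18·2.430497 = -0.340841
w(0.54) ≈ -0.3408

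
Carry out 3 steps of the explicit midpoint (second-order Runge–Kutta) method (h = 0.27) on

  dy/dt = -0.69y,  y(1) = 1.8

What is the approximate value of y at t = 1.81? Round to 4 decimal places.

1.0331

Midpoint: k1 = f(t_n, y_n); k2 = f(t_n + h/2, y_n + (h/2)·k1); y_{n+1} = y_n + h·k2.
t=1.000000, y=1.800000:
  k1 = f(1.000000, 1.800000) = -1.242000
  k2 = f(1.135000, 1.632330) = -1.126308
  y ← 1.800000 + 0.27·(-1.126308) = 1.495897
t=1.270000, y=1.495897:
  k1 = f(1.270000, 1.495897) = -1.032169
  k2 = f(1.405000, 1.356554) = -0.936022
  y ← 1.495897 + 0.27·(-0.936022) = 1.243171
t=1.540000, y=1.243171:
  k1 = f(1.540000, 1.243171) = -0.857788
  k2 = f(1.675000, 1.127370) = -0.777885
  y ← 1.243171 + 0.27·(-0.777885) = 1.033142
y(1.81) ≈ 1.0331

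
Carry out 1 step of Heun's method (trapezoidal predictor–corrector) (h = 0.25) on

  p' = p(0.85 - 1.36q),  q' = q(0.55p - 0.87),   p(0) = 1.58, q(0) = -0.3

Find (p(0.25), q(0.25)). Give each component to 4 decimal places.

Heun on (p,q): k1 = f(x_n, state_n); k2 = f(x_n + h, state_n + h·k1); state_{n+1} = state_n + (h/2)·(k1 + k2).
0.000000: (1.580000, -0.300000)
  k1 = (1.987640, 0.000300)
  predictor → (2.076910, -0.299925)
  k2 = (2.612541, -0.081670)
  → (2.155023, -0.310171)
(p(0.25), q(0.25)) ≈ (2.1550, -0.3102)

2.1550, -0.3102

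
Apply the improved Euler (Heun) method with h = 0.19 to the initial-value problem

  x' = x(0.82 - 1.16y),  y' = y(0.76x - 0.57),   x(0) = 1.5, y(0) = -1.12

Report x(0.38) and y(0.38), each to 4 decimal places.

3.5737, -1.7296

Heun on (x,y): k1 = f(t_n, state_n); k2 = f(t_n + h, state_n + h·k1); state_{n+1} = state_n + (h/2)·(k1 + k2).
0.000000: (1.500000, -1.120000)
  k1 = (3.178800, -0.638400)
  predictor → (2.103972, -1.241296)
  k2 = (4.754773, -1.277317)
  → (2.253689, -1.301993)
0.190000: (2.253689, -1.301993)
  k1 = (5.251800, -1.487923)
  predictor → (3.251531, -1.584698)
  k2 = (8.643384, -3.012771)
  → (3.573732, -1.729559)
(x(0.38), y(0.38)) ≈ (3.5737, -1.7296)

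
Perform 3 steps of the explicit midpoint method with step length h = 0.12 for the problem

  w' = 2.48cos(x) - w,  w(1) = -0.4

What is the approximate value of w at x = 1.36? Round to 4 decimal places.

-0.0049

Midpoint: k1 = f(x_n, w_n); k2 = f(x_n + h/2, w_n + (h/2)·k1); w_{n+1} = w_n + h·k2.
x=1.000000, w=-0.400000:
  k1 = f(1.000000, -0.400000) = 1.739950
  k2 = f(1.060000, -0.295603) = 1.508006
  w ← -0.400000 + 0.12·1.508006 = -0.219039
x=1.120000, w=-0.219039:
  k1 = f(1.120000, -0.219039) = 1.299532
  k2 = f(1.180000, -0.141067) = 1.085761
  w ← -0.219039 + 0.12·1.085761 = -0.088748
x=1.240000, w=-0.088748:
  k1 = f(1.240000, -0.088748) = 0.894243
  k2 = f(1.300000, -0.035093) = 0.698491
  w ← -0.088748 + 0.12·0.698491 = -0.004929
w(1.36) ≈ -0.0049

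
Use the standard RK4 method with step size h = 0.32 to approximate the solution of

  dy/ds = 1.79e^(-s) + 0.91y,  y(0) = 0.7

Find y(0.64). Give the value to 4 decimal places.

2.4369

RK4: k1 = f(s_n, y_n); k2 = f(s_n + h/2, y_n + (h/2)·k1); k3 = f(s_n + h/2, y_n + (h/2)·k2); k4 = f(s_n + h, y_n + h·k3); y_{n+1} = y_n + (h/6)·(k1 + 2k2 + 2k3 + k4).
s=0.000000, y=0.700000:
  k1 = f(0.000000, 0.700000) = 2.427000
  k2 = f(0.160000, 1.088320) = 2.515709
  k3 = f(0.160000, 1.102513) = 2.528625
  k4 = f(0.320000, 1.509160) = 2.673142
  y ← 0.700000 + (0.32/6)·(k1 + 2k2 + 2k3 + k4) = 1.510070
s=0.320000, y=1.510070:
  k1 = f(0.320000, 1.510070) = 2.673970
  k2 = f(0.480000, 1.937905) = 2.871116
  k3 = f(0.480000, 1.969448) = 2.899820
  k4 = f(0.640000, 2.438012) = 3.162445
  y ← 1.510070 + (0.32/6)·(k1 + 2k2 + 2k3 + k4) = 2.436912
y(0.64) ≈ 2.4369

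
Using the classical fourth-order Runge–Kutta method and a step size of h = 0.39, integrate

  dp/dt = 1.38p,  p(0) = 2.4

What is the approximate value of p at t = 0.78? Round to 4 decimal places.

7.0384

RK4: k1 = f(t_n, p_n); k2 = f(t_n + h/2, p_n + (h/2)·k1); k3 = f(t_n + h/2, p_n + (h/2)·k2); k4 = f(t_n + h, p_n + h·k3); p_{n+1} = p_n + (h/6)·(k1 + 2k2 + 2k3 + k4).
t=0.000000, p=2.400000:
  k1 = f(0.000000, 2.400000) = 3.312000
  k2 = f(0.195000, 3.045840) = 4.203259
  k3 = f(0.195000, 3.219636) = 4.443097
  k4 = f(0.390000, 4.132808) = 5.703275
  p ← 2.400000 + (0.39/6)·(k1 + 2k2 + 2k3 + k4) = 4.110019
t=0.390000, p=4.110019:
  k1 = f(0.390000, 4.110019) = 5.671826
  k2 = f(0.585000, 5.216025) = 7.198115
  k3 = f(0.585000, 5.513652) = 7.608839
  k4 = f(0.780000, 7.077466) = 9.766904
  p ← 4.110019 + (0.39/6)·(k1 + 2k2 + 2k3 + k4) = 7.038441
p(0.78) ≈ 7.0384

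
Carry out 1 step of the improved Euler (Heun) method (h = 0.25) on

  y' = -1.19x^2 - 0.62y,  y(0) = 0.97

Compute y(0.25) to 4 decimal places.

Heun: k1 = f(x_n, y_n); k2 = f(x_n + h, y_n + h·k1); y_{n+1} = y_n + (h/2)·(k1 + k2).
x=0.000000, y=0.970000:
  k1 = f(0.000000, 0.970000) = -0.601400
  k2 = f(0.250000, 0.819650) = -0.582558
  y ← 0.970000 + (0.25/2)·(-0.601400 + (-0.582558)) = 0.822005
y(0.25) ≈ 0.8220

0.8220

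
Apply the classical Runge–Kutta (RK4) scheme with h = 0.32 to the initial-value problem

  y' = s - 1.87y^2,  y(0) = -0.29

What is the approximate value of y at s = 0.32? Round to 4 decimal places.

RK4: k1 = f(s_n, y_n); k2 = f(s_n + h/2, y_n + (h/2)·k1); k3 = f(s_n + h/2, y_n + (h/2)·k2); k4 = f(s_n + h, y_n + h·k3); y_{n+1} = y_n + (h/6)·(k1 + 2k2 + 2k3 + k4).
s=0.000000, y=-0.290000:
  k1 = f(0.000000, -0.290000) = -0.157267
  k2 = f(0.160000, -0.315163) = -0.025742
  k3 = f(0.160000, -0.294119) = -0.001766
  k4 = f(0.320000, -0.290565) = 0.162119
  y ← -0.290000 + (0.32/6)·(k1 + 2k2 + 2k3 + k4) = -0.292675
y(0.32) ≈ -0.2927

-0.2927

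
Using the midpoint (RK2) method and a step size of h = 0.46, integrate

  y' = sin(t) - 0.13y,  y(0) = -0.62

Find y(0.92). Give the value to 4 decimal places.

-0.1647

Midpoint: k1 = f(t_n, y_n); k2 = f(t_n + h/2, y_n + (h/2)·k1); y_{n+1} = y_n + h·k2.
t=0.000000, y=-0.620000:
  k1 = f(0.000000, -0.620000) = 0.080600
  k2 = f(0.230000, -0.601462) = 0.306168
  y ← -0.620000 + 0.46·0.306168 = -0.479163
t=0.460000, y=-0.479163:
  k1 = f(0.460000, -0.479163) = 0.506239
  k2 = f(0.690000, -0.362728) = 0.683692
  y ← -0.479163 + 0.46·0.683692 = -0.164665
y(0.92) ≈ -0.1647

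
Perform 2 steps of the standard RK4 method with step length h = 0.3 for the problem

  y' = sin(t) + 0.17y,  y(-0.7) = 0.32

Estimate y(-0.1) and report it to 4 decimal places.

RK4: k1 = f(t_n, y_n); k2 = f(t_n + h/2, y_n + (h/2)·k1); k3 = f(t_n + h/2, y_n + (h/2)·k2); k4 = f(t_n + h, y_n + h·k3); y_{n+1} = y_n + (h/6)·(k1 + 2k2 + 2k3 + k4).
t=-0.700000, y=0.320000:
  k1 = f(-0.700000, 0.320000) = -0.589818
  k2 = f(-0.550000, 0.231527) = -0.483328
  k3 = f(-0.550000, 0.247501) = -0.480612
  k4 = f(-0.400000, 0.175816) = -0.359530
  y ← 0.320000 + (0.3/6)·(k1 + 2k2 + 2k3 + k4) = 0.176139
t=-0.400000, y=0.176139:
  k1 = f(-0.400000, 0.176139) = -0.359475
  k2 = f(-0.250000, 0.122217) = -0.226627
  k3 = f(-0.250000, 0.142145) = -0.223239
  k4 = f(-0.100000, 0.109167) = -0.081275
  y ← 0.176139 + (0.3/6)·(k1 + 2k2 + 2k3 + k4) = 0.109115
y(-0.1) ≈ 0.1091

0.1091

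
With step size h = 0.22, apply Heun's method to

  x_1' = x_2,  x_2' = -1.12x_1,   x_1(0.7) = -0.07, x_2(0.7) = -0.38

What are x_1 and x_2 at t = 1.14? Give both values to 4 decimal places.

Heun on (x_1,x_2): k1 = f(t_n, state_n); k2 = f(t_n + h, state_n + h·k1); state_{n+1} = state_n + (h/2)·(k1 + k2).
0.700000: (-0.070000, -0.380000)
  k1 = (-0.380000, 0.078400)
  predictor → (-0.153600, -0.362752)
  k2 = (-0.362752, 0.172032)
  → (-0.151703, -0.352452)
0.920000: (-0.151703, -0.352452)
  k1 = (-0.352452, 0.169907)
  predictor → (-0.229242, -0.315073)
  k2 = (-0.315073, 0.256751)
  → (-0.225131, -0.305520)
(x_1(1.14), x_2(1.14)) ≈ (-0.2251, -0.3055)

-0.2251, -0.3055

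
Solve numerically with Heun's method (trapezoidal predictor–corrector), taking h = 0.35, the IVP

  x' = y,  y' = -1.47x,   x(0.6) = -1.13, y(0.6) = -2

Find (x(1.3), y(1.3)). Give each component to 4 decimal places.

Heun on (x,y): k1 = f(s_n, state_n); k2 = f(s_n + h, state_n + h·k1); state_{n+1} = state_n + (h/2)·(k1 + k2).
0.600000: (-1.130000, -2.000000)
  k1 = (-2.000000, 1.661100)
  predictor → (-1.830000, -1.418615)
  k2 = (-1.418615, 2.690100)
  → (-1.728258, -1.238540)
0.950000: (-1.728258, -1.238540)
  k1 = (-1.238540, 2.540539)
  predictor → (-2.161747, -0.349351)
  k2 = (-0.349351, 3.177768)
  → (-2.006139, -0.237836)
(x(1.3), y(1.3)) ≈ (-2.0061, -0.2378)

-2.0061, -0.2378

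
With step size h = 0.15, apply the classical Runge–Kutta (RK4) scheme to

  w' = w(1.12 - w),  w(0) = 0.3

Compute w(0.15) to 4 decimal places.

0.3383

RK4: k1 = f(t_n, w_n); k2 = f(t_n + h/2, w_n + (h/2)·k1); k3 = f(t_n + h/2, w_n + (h/2)·k2); k4 = f(t_n + h, w_n + h·k3); w_{n+1} = w_n + (h/6)·(k1 + 2k2 + 2k3 + k4).
t=0.000000, w=0.300000:
  k1 = f(0.000000, 0.300000) = 0.246000
  k2 = f(0.075000, 0.318450) = 0.255254
  k3 = f(0.075000, 0.319144) = 0.255588
  k4 = f(0.150000, 0.338338) = 0.264466
  w ← 0.300000 + (0.15/6)·(k1 + 2k2 + 2k3 + k4) = 0.338304
w(0.15) ≈ 0.3383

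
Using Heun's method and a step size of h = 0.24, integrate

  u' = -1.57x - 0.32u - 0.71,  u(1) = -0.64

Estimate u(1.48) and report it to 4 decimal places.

-1.7365

Heun: k1 = f(x_n, u_n); k2 = f(x_n + h, u_n + h·k1); u_{n+1} = u_n + (h/2)·(k1 + k2).
x=1.000000, u=-0.640000:
  k1 = f(1.000000, -0.640000) = -2.075200
  k2 = f(1.240000, -1.138048) = -2.292625
  u ← -0.640000 + (0.24/2)·(-2.075200 + (-2.292625)) = -1.164139
x=1.240000, u=-1.164139:
  k1 = f(1.240000, -1.164139) = -2.284276
  k2 = f(1.480000, -1.712365) = -2.485643
  u ← -1.164139 + (0.24/2)·(-2.284276 + (-2.485643)) = -1.736529
u(1.48) ≈ -1.7365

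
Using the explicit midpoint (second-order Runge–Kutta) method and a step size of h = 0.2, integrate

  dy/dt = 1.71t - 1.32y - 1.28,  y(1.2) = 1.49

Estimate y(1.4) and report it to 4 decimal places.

1.3168

Midpoint: k1 = f(t_n, y_n); k2 = f(t_n + h/2, y_n + (h/2)·k1); y_{n+1} = y_n + h·k2.
t=1.200000, y=1.490000:
  k1 = f(1.200000, 1.490000) = -1.194800
  k2 = f(1.300000, 1.370520) = -0.866086
  y ← 1.490000 + 0.2·(-0.866086) = 1.316783
y(1.4) ≈ 1.3168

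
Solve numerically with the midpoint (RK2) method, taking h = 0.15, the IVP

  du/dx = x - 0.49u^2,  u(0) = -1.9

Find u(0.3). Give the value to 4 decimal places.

Midpoint: k1 = f(x_n, u_n); k2 = f(x_n + h/2, u_n + (h/2)·k1); u_{n+1} = u_n + h·k2.
x=0.000000, u=-1.900000:
  k1 = f(0.000000, -1.900000) = -1.768900
  k2 = f(0.075000, -2.032668) = -1.949551
  u ← -1.900000 + 0.15·(-1.949551) = -2.192433
x=0.150000, u=-2.192433:
  k1 = f(0.150000, -2.192433) = -2.205313
  k2 = f(0.225000, -2.357831) = -2.499090
  u ← -2.192433 + 0.15·(-2.499090) = -2.567296
u(0.3) ≈ -2.5673

-2.5673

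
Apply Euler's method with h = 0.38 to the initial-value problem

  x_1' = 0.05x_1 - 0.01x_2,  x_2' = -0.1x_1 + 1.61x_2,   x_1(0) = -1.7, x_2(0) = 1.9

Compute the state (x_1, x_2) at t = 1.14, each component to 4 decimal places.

Euler on (x_1,x_2): x_1_{n+1} = x_1_n + h·x_1', x_2_{n+1} = x_2_n + h·x_2'.
0.000000: (-1.700000, 1.900000); f=(-0.104000, 3.229000) → (-1.739520, 3.127020)
0.380000: (-1.739520, 3.127020); f=(-0.118246, 5.208454) → (-1.784454, 5.106233)
0.760000: (-1.784454, 5.106233); f=(-0.140285, 8.399480) → (-1.837762, 8.298035)
(x_1(1.14), x_2(1.14)) ≈ (-1.8378, 8.2980)

-1.8378, 8.2980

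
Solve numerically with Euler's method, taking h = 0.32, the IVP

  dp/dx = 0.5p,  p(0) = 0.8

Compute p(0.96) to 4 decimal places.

Euler: p_{n+1} = p_n + h·f(x_n, p_n).
x=0.000000, p=0.800000: f=0.400000 → p ← 0.800000 + 0.32·0.400000 = 0.928000
x=0.320000, p=0.928000: f=0.464000 → p ← 0.928000 + 0.32·0.464000 = 1.076480
x=0.640000, p=1.076480: f=0.538240 → p ← 1.076480 + 0.32·0.538240 = 1.248717
p(0.96) ≈ 1.2487

1.2487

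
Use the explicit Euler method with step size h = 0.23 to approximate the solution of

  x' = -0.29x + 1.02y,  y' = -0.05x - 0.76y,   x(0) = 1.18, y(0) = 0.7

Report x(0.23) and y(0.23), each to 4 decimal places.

Euler on (x,y): x_{n+1} = x_n + h·x', y_{n+1} = y_n + h·y'.
0.000000: (1.180000, 0.700000); f=(0.371800, -0.591000) → (1.265514, 0.564070)
(x(0.23), y(0.23)) ≈ (1.2655, 0.5641)

1.2655, 0.5641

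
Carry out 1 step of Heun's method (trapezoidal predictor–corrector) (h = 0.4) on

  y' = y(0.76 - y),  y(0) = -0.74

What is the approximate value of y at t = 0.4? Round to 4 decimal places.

-1.4223

Heun: k1 = f(t_n, y_n); k2 = f(t_n + h, y_n + h·k1); y_{n+1} = y_n + (h/2)·(k1 + k2).
t=0.000000, y=-0.740000:
  k1 = f(0.000000, -0.740000) = -1.110000
  k2 = f(0.400000, -1.184000) = -2.301696
  y ← -0.740000 + (0.4/2)·(-1.110000 + (-2.301696)) = -1.422339
y(0.4) ≈ -1.4223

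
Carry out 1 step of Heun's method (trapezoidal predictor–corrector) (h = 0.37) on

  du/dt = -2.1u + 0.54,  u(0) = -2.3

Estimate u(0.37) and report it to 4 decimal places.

Heun: k1 = f(t_n, u_n); k2 = f(t_n + h, u_n + h·k1); u_{n+1} = u_n + (h/2)·(k1 + k2).
t=0.000000, u=-2.300000:
  k1 = f(0.000000, -2.300000) = 5.370000
  k2 = f(0.370000, -0.313100) = 1.197510
  u ← -2.300000 + (0.37/2)·(5.370000 + 1.197510) = -1.085011
u(0.37) ≈ -1.0850

-1.0850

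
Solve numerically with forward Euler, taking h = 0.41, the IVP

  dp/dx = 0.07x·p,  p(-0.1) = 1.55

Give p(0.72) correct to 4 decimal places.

Euler: p_{n+1} = p_n + h·f(x_n, p_n).
x=-0.100000, p=1.550000: f=-0.010850 → p ← 1.550000 + 0.41·(-0.010850) = 1.545551
x=0.310000, p=1.545551: f=0.033538 → p ← 1.545551 + 0.41·0.033538 = 1.559302
p(0.72) ≈ 1.5593

1.5593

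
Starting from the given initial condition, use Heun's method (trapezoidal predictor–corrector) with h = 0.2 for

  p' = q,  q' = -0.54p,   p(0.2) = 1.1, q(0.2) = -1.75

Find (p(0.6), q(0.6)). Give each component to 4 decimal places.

Heun on (p,q): k1 = f(t_n, state_n); k2 = f(t_n + h, state_n + h·k1); state_{n+1} = state_n + (h/2)·(k1 + k2).
0.200000: (1.100000, -1.750000)
  k1 = (-1.750000, -0.594000)
  predictor → (0.750000, -1.868800)
  k2 = (-1.868800, -0.405000)
  → (0.738120, -1.849900)
0.400000: (0.738120, -1.849900)
  k1 = (-1.849900, -0.398585)
  predictor → (0.368140, -1.929617)
  k2 = (-1.929617, -0.198796)
  → (0.360168, -1.909638)
(p(0.6), q(0.6)) ≈ (0.3602, -1.9096)

0.3602, -1.9096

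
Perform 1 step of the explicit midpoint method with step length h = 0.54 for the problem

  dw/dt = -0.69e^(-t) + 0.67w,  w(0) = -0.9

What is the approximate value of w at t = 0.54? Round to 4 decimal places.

-1.6364

Midpoint: k1 = f(t_n, w_n); k2 = f(t_n + h/2, w_n + (h/2)·k1); w_{n+1} = w_n + h·k2.
t=0.000000, w=-0.900000:
  k1 = f(0.000000, -0.900000) = -1.293000
  k2 = f(0.270000, -1.249110) = -1.363636
  w ← -0.900000 + 0.54·(-1.363636) = -1.636363
w(0.54) ≈ -1.6364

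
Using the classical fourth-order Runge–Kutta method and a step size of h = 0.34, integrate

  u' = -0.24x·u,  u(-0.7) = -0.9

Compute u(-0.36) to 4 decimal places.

RK4: k1 = f(x_n, u_n); k2 = f(x_n + h/2, u_n + (h/2)·k1); k3 = f(x_n + h/2, u_n + (h/2)·k2); k4 = f(x_n + h, u_n + h·k3); u_{n+1} = u_n + (h/6)·(k1 + 2k2 + 2k3 + k4).
x=-0.700000, u=-0.900000:
  k1 = f(-0.700000, -0.900000) = -0.151200
  k2 = f(-0.530000, -0.925704) = -0.117750
  k3 = f(-0.530000, -0.920017) = -0.117026
  k4 = f(-0.360000, -0.939789) = -0.081198
  u ← -0.900000 + (0.34/6)·(k1 + 2k2 + 2k3 + k4) = -0.939777
u(-0.36) ≈ -0.9398

-0.9398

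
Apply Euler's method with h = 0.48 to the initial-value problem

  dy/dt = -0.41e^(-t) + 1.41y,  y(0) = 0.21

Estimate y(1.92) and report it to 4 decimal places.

0.2169

Euler: y_{n+1} = y_n + h·f(t_n, y_n).
t=0.000000, y=0.210000: f=-0.113900 → y ← 0.210000 + 0.48·(-0.113900) = 0.155328
t=0.480000, y=0.155328: f=-0.034689 → y ← 0.155328 + 0.48·(-0.034689) = 0.138677
t=0.960000, y=0.138677: f=0.038549 → y ← 0.138677 + 0.48·0.038549 = 0.157181
t=1.440000, y=0.157181: f=0.124485 → y ← 0.157181 + 0.48·0.124485 = 0.216934
y(1.92) ≈ 0.2169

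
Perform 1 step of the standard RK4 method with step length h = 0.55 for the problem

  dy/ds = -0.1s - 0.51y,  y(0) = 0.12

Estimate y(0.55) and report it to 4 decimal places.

RK4: k1 = f(s_n, y_n); k2 = f(s_n + h/2, y_n + (h/2)·k1); k3 = f(s_n + h/2, y_n + (h/2)·k2); k4 = f(s_n + h, y_n + h·k3); y_{n+1} = y_n + (h/6)·(k1 + 2k2 + 2k3 + k4).
s=0.000000, y=0.120000:
  k1 = f(0.000000, 0.120000) = -0.061200
  k2 = f(0.275000, 0.103170) = -0.080117
  k3 = f(0.275000, 0.097968) = -0.077464
  k4 = f(0.550000, 0.077395) = -0.094471
  y ← 0.120000 + (0.55/6)·(k1 + 2k2 + 2k3 + k4) = 0.076840
y(0.55) ≈ 0.0768

0.0768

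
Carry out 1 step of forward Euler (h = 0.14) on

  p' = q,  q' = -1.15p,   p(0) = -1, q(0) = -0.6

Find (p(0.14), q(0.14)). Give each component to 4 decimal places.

-1.0840, -0.4390

Euler on (p,q): p_{n+1} = p_n + h·p', q_{n+1} = q_n + h·q'.
0.000000: (-1.000000, -0.600000); f=(-0.600000, 1.150000) → (-1.084000, -0.439000)
(p(0.14), q(0.14)) ≈ (-1.0840, -0.4390)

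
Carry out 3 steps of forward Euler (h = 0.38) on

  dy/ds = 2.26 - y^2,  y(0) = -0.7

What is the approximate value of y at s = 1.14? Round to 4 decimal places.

Euler: y_{n+1} = y_n + h·f(s_n, y_n).
s=0.000000, y=-0.700000: f=1.770000 → y ← -0.700000 + 0.38·1.770000 = -0.027400
s=0.380000, y=-0.027400: f=2.259249 → y ← -0.027400 + 0.38·2.259249 = 0.831115
s=0.760000, y=0.831115: f=1.569248 → y ← 0.831115 + 0.38·1.569248 = 1.427429
y(1.14) ≈ 1.4274

1.4274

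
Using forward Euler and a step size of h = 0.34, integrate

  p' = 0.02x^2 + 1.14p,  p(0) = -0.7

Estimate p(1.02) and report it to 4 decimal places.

Euler: p_{n+1} = p_n + h·f(x_n, p_n).
x=0.000000, p=-0.700000: f=-0.798000 → p ← -0.700000 + 0.34·(-0.798000) = -0.971320
x=0.340000, p=-0.971320: f=-1.104993 → p ← -0.971320 + 0.34·(-1.104993) = -1.347018
x=0.680000, p=-1.347018: f=-1.526352 → p ← -1.347018 + 0.34·(-1.526352) = -1.865977
p(1.02) ≈ -1.8660

-1.8660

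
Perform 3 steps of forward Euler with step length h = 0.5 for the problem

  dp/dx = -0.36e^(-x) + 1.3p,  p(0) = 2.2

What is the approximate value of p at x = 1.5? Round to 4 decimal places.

Euler: p_{n+1} = p_n + h·f(x_n, p_n).
x=0.000000, p=2.200000: f=2.500000 → p ← 2.200000 + 0.5·2.500000 = 3.450000
x=0.500000, p=3.450000: f=4.266649 → p ← 3.450000 + 0.5·4.266649 = 5.583324
x=1.000000, p=5.583324: f=7.125885 → p ← 5.583324 + 0.5·7.125885 = 9.146267
p(1.5) ≈ 9.1463

9.1463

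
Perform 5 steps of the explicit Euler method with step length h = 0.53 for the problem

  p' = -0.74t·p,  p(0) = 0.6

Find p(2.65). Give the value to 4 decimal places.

0.0176

Euler: p_{n+1} = p_n + h·f(t_n, p_n).
t=0.000000, p=0.600000: f=0.000000 → p ← 0.600000 + 0.53·0.000000 = 0.600000
t=0.530000, p=0.600000: f=-0.235320 → p ← 0.600000 + 0.53·(-0.235320) = 0.475280
t=1.060000, p=0.475280: f=-0.372810 → p ← 0.475280 + 0.53·(-0.372810) = 0.277691
t=1.590000, p=0.277691: f=-0.326731 → p ← 0.277691 + 0.53·(-0.326731) = 0.104523
t=2.120000, p=0.104523: f=-0.163976 → p ← 0.104523 + 0.53·(-0.163976) = 0.017616
p(2.65) ≈ 0.0176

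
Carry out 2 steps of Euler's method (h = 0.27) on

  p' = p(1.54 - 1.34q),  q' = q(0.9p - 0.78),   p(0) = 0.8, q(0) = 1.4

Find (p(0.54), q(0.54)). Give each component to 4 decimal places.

Euler on (p,q): p_{n+1} = p_n + h·p', q_{n+1} = q_n + h·q'.
0.000000: (0.800000, 1.400000); f=(-0.268800, -0.084000) → (0.727424, 1.377320)
0.270000: (0.727424, 1.377320); f=(-0.222307, -0.172604) → (0.667401, 1.330717)
(p(0.54), q(0.54)) ≈ (0.6674, 1.3307)

0.6674, 1.3307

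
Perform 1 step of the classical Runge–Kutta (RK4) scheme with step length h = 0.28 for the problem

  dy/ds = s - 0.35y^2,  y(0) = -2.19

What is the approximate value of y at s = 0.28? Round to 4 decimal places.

RK4: k1 = f(s_n, y_n); k2 = f(s_n + h/2, y_n + (h/2)·k1); k3 = f(s_n + h/2, y_n + (h/2)·k2); k4 = f(s_n + h, y_n + h·k3); y_{n+1} = y_n + (h/6)·(k1 + 2k2 + 2k3 + k4).
s=0.000000, y=-2.190000:
  k1 = f(0.000000, -2.190000) = -1.678635
  k2 = f(0.140000, -2.425009) = -1.918234
  k3 = f(0.140000, -2.458553) = -1.975569
  k4 = f(0.280000, -2.743159) = -2.353723
  y ← -2.190000 + (0.28/6)·(k1 + 2k2 + 2k3 + k4) = -2.741598
y(0.28) ≈ -2.7416

-2.7416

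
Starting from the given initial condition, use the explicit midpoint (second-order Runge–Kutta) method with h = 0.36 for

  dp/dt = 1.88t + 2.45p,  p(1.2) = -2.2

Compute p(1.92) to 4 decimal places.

-6.7683

Midpoint: k1 = f(t_n, p_n); k2 = f(t_n + h/2, p_n + (h/2)·k1); p_{n+1} = p_n + h·k2.
t=1.200000, p=-2.200000:
  k1 = f(1.200000, -2.200000) = -3.134000
  k2 = f(1.380000, -2.764120) = -4.177694
  p ← -2.200000 + 0.36·(-4.177694) = -3.703970
t=1.560000, p=-3.703970:
  k1 = f(1.560000, -3.703970) = -6.141926
  k2 = f(1.740000, -4.809517) = -8.512116
  p ← -3.703970 + 0.36·(-8.512116) = -6.768331
p(1.92) ≈ -6.7683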